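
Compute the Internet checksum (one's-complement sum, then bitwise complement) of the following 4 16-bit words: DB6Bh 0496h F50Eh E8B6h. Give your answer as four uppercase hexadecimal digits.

One's-complement addition (fold any carry out of bit 15 back into bit 0):
  0xDB6B + 0x0496 = 0x0E001
  0xE001 + 0xF50E = 0x1D50F → wrap carry → 0xD510
  0xD510 + 0xE8B6 = 0x1BDC6 → wrap carry → 0xBDC7
One's-complement sum = 0xBDC7.
Checksum = ~0xBDC7 & 0xFFFF = 0x4238.

4238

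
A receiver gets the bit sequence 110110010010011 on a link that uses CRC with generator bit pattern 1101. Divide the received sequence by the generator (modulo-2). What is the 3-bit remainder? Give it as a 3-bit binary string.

Modulo-2 division of 110110010010011 by 1101:
  pos 0: 1101 XOR 1101 = 0000
  pos 4: 1001 XOR 1101 = 0100
  pos 5: 1000 XOR 1101 = 0101
  pos 6: 1010 XOR 1101 = 0111
  pos 7: 1111 XOR 1101 = 0010
  pos 9: 1000 XOR 1101 = 0101
  pos 10: 1011 XOR 1101 = 0110
  pos 11: 1101 XOR 1101 = 0000
Remainder = 000 (zero — the frame passes the CRC check).

000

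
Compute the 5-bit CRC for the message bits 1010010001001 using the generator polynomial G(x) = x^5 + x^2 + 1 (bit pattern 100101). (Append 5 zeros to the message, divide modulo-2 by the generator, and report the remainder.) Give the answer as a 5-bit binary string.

Append 5 zeros: 101001000100100000. Divide by 100101 (XOR where the leading bit is 1):
  pos 0: 101001 XOR 100101 = 001100
  pos 2: 110000 XOR 100101 = 010101
  pos 3: 101010 XOR 100101 = 001111
  pos 5: 111110 XOR 100101 = 011011
  pos 6: 110110 XOR 100101 = 010011
  pos 7: 100111 XOR 100101 = 000010
  pos 11: 100000 XOR 100101 = 000101
Remainder (last 5 bits) = 01010. This is the CRC / FCS.

01010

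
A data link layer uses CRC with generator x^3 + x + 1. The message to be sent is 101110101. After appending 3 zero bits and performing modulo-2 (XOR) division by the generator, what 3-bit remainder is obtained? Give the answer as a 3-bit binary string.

Append 3 zeros: 101110101000. Divide by 1011 (XOR where the leading bit is 1):
  pos 0: 1011 XOR 1011 = 0000
  pos 4: 1010 XOR 1011 = 0001
  pos 7: 1100 XOR 1011 = 0111
  pos 8: 1110 XOR 1011 = 0101
Remainder (last 3 bits) = 101. This is the CRC / FCS.

101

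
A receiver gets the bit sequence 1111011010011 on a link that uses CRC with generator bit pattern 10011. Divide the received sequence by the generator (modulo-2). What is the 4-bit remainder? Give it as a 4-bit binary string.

Modulo-2 division of 1111011010011 by 10011:
  pos 0: 11110 XOR 10011 = 01101
  pos 1: 11011 XOR 10011 = 01000
  pos 2: 10001 XOR 10011 = 00010
  pos 5: 10010 XOR 10011 = 00001
Remainder = 1011 (nonzero — an error is detected).

1011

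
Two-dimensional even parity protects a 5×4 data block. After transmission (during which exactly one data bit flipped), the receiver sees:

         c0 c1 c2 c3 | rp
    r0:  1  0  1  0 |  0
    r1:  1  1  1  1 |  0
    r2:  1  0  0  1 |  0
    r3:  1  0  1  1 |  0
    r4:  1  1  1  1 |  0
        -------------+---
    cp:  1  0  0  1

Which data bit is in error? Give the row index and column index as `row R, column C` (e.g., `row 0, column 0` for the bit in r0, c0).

Recompute each row's even parity and compare to rp:
  r0: data parity 0, sent rp 0 → ok
  r1: data parity 0, sent rp 0 → ok
  r2: data parity 0, sent rp 0 → ok
  r3: data parity 1, sent rp 0 → mismatch
  r4: data parity 0, sent rp 0 → ok
Recompute each column's even parity and compare to cp:
  c0: data parity 1, sent cp 1 → ok
  c1: data parity 0, sent cp 0 → ok
  c2: data parity 0, sent cp 0 → ok
  c3: data parity 0, sent cp 1 → mismatch
Exactly one row (r3) and one column (c3) fail → the flipped bit is at their intersection.

row 3, column 3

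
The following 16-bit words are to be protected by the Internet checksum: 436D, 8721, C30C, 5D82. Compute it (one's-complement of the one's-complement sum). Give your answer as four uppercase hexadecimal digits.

One's-complement addition (fold any carry out of bit 15 back into bit 0):
  0x436D + 0x8721 = 0x0CA8E
  0xCA8E + 0xC30C = 0x18D9A → wrap carry → 0x8D9B
  0x8D9B + 0x5D82 = 0x0EB1D
One's-complement sum = 0xEB1D.
Checksum = ~0xEB1D & 0xFFFF = 0x14E2.

14E2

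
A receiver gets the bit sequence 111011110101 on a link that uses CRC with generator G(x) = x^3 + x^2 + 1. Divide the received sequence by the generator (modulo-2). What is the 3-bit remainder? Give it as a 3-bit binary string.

000

Modulo-2 division of 111011110101 by 1101:
  pos 0: 1110 XOR 1101 = 0011
  pos 2: 1111 XOR 1101 = 0010
  pos 4: 1011 XOR 1101 = 0110
  pos 5: 1100 XOR 1101 = 0001
  pos 8: 1101 XOR 1101 = 0000
Remainder = 000 (zero — the frame passes the CRC check).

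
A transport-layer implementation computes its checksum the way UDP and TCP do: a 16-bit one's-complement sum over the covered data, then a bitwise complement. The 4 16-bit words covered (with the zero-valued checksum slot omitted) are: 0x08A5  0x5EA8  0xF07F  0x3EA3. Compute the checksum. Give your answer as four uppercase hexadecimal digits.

One's-complement addition (fold any carry out of bit 15 back into bit 0):
  0x08A5 + 0x5EA8 = 0x0674D
  0x674D + 0xF07F = 0x157CC → wrap carry → 0x57CD
  0x57CD + 0x3EA3 = 0x09670
One's-complement sum = 0x9670.
Checksum = ~0x9670 & 0xFFFF = 0x698F.

698F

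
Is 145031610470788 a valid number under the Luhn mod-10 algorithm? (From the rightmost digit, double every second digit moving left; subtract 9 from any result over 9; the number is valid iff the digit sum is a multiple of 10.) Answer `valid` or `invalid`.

From the right, keep odd positions and double even positions (subtract 9 from any doubled value over 9):
  doubled (positions 2,4,...): 7 0 8 2 2 0 8 → sum 27
  kept (positions 1,3,...): 8 7 7 0 6 3 5 1 → sum 37
Total = 64.
64 mod 10 = 4, so the number is invalid.

invalid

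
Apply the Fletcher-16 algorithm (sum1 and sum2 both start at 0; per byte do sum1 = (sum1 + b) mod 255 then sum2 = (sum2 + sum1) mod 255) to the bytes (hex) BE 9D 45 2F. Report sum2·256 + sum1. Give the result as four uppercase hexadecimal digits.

Running sums (mod 255):
  after byte 0 (BE): sum1=190, sum2=190
  after byte 1 (9D): sum1=92, sum2=27
  after byte 2 (45): sum1=161, sum2=188
  after byte 3 (2F): sum1=208, sum2=141
Checksum = sum2·256 + sum1 = 141·256 + 208 = 36304 = 0x8DD0.

8DD0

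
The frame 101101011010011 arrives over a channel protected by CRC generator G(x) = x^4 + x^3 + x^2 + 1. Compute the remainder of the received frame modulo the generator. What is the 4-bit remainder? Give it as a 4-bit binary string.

Modulo-2 division of 101101011010011 by 11101:
  pos 0: 10110 XOR 11101 = 01011
  pos 1: 10111 XOR 11101 = 01010
  pos 2: 10100 XOR 11101 = 01001
  pos 3: 10011 XOR 11101 = 01110
  pos 4: 11101 XOR 11101 = 00000
  pos 10: 10011 XOR 11101 = 01110
Remainder = 1110 (nonzero — an error is detected).

1110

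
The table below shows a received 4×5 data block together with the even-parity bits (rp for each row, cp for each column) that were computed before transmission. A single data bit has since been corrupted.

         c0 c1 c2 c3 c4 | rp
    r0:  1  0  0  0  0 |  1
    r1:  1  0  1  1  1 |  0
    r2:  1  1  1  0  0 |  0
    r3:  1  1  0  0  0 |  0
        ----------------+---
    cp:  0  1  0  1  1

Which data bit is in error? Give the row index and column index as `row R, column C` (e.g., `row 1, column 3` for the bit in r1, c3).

Recompute each row's even parity and compare to rp:
  r0: data parity 1, sent rp 1 → ok
  r1: data parity 0, sent rp 0 → ok
  r2: data parity 1, sent rp 0 → mismatch
  r3: data parity 0, sent rp 0 → ok
Recompute each column's even parity and compare to cp:
  c0: data parity 0, sent cp 0 → ok
  c1: data parity 0, sent cp 1 → mismatch
  c2: data parity 0, sent cp 0 → ok
  c3: data parity 1, sent cp 1 → ok
  c4: data parity 1, sent cp 1 → ok
Exactly one row (r2) and one column (c1) fail → the flipped bit is at their intersection.

row 2, column 1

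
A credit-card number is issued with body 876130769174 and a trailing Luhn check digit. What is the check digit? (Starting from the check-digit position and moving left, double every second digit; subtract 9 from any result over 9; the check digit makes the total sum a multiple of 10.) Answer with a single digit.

0

Partial digits right→left: 4 7 1 9 6 7 0 3 1 6 7 8
Double every second digit counting from the check-digit position (so the 1st, 3rd, 5th, ... of the partial from the right).
  doubled (with −9 where >9): 8 2 3 0 2 5 → sum 20
  kept as-is: 7 9 7 3 6 8 → sum 40
Total = 20 + 40 = 60.
Check digit = (10 − (60 mod 10)) mod 10 = 0.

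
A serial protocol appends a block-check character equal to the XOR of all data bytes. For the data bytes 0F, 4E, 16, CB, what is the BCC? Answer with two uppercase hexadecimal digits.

XOR the bytes together:
  start with 0x0F
  0x0F ⊕ 0x4E = 0x41
  0x41 ⊕ 0x16 = 0x57
  0x57 ⊕ 0xCB = 0x9C

9C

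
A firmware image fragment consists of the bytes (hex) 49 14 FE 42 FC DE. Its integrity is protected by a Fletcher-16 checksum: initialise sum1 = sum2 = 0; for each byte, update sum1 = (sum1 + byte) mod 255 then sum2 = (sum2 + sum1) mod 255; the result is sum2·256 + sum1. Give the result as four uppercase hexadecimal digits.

B77A

Running sums (mod 255):
  after byte 0 (49): sum1=73, sum2=73
  after byte 1 (14): sum1=93, sum2=166
  after byte 2 (FE): sum1=92, sum2=3
  after byte 3 (42): sum1=158, sum2=161
  after byte 4 (FC): sum1=155, sum2=61
  after byte 5 (DE): sum1=122, sum2=183
Checksum = sum2·256 + sum1 = 183·256 + 122 = 46970 = 0xB77A.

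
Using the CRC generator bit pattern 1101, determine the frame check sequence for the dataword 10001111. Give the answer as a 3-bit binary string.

Append 3 zeros: 10001111000. Divide by 1101 (XOR where the leading bit is 1):
  pos 0: 1000 XOR 1101 = 0101
  pos 1: 1011 XOR 1101 = 0110
  pos 2: 1101 XOR 1101 = 0000
  pos 6: 1100 XOR 1101 = 0001
Remainder (last 3 bits) = 010. This is the CRC / FCS.

010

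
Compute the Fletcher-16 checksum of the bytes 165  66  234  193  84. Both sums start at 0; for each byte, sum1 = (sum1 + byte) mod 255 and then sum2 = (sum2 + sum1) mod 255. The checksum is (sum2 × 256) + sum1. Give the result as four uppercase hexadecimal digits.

Running sums (mod 255):
  after byte 0 (165): sum1=165, sum2=165
  after byte 1 (66): sum1=231, sum2=141
  after byte 2 (234): sum1=210, sum2=96
  after byte 3 (193): sum1=148, sum2=244
  after byte 4 (84): sum1=232, sum2=221
Checksum = sum2·256 + sum1 = 221·256 + 232 = 56808 = 0xDDE8.

DDE8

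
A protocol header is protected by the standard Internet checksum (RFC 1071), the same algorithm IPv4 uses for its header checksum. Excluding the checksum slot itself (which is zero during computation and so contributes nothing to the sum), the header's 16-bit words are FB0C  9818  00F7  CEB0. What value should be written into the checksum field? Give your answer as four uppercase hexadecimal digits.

9D32

One's-complement addition (fold any carry out of bit 15 back into bit 0):
  0xFB0C + 0x9818 = 0x19324 → wrap carry → 0x9325
  0x9325 + 0x00F7 = 0x0941C
  0x941C + 0xCEB0 = 0x162CC → wrap carry → 0x62CD
One's-complement sum = 0x62CD.
Checksum = ~0x62CD & 0xFFFF = 0x9D32.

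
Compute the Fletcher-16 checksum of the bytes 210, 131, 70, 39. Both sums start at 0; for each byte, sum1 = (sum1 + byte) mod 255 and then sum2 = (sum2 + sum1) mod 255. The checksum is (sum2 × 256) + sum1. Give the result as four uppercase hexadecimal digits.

89C3

Running sums (mod 255):
  after byte 0 (210): sum1=210, sum2=210
  after byte 1 (131): sum1=86, sum2=41
  after byte 2 (70): sum1=156, sum2=197
  after byte 3 (39): sum1=195, sum2=137
Checksum = sum2·256 + sum1 = 137·256 + 195 = 35267 = 0x89C3.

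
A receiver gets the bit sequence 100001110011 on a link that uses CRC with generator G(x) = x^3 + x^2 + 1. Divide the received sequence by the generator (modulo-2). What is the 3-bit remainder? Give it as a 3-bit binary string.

Modulo-2 division of 100001110011 by 1101:
  pos 0: 1000 XOR 1101 = 0101
  pos 1: 1010 XOR 1101 = 0111
  pos 2: 1111 XOR 1101 = 0010
  pos 4: 1011 XOR 1101 = 0110
  pos 5: 1100 XOR 1101 = 0001
  pos 8: 1011 XOR 1101 = 0110
Remainder = 110 (nonzero — an error is detected).

110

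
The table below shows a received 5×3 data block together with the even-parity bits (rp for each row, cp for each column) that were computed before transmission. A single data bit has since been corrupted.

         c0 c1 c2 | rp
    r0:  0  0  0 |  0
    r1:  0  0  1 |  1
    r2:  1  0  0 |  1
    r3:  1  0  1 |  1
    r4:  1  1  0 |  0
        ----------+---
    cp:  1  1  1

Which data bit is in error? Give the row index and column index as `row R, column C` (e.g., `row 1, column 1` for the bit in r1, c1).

Recompute each row's even parity and compare to rp:
  r0: data parity 0, sent rp 0 → ok
  r1: data parity 1, sent rp 1 → ok
  r2: data parity 1, sent rp 1 → ok
  r3: data parity 0, sent rp 1 → mismatch
  r4: data parity 0, sent rp 0 → ok
Recompute each column's even parity and compare to cp:
  c0: data parity 1, sent cp 1 → ok
  c1: data parity 1, sent cp 1 → ok
  c2: data parity 0, sent cp 1 → mismatch
Exactly one row (r3) and one column (c2) fail → the flipped bit is at their intersection.

row 3, column 2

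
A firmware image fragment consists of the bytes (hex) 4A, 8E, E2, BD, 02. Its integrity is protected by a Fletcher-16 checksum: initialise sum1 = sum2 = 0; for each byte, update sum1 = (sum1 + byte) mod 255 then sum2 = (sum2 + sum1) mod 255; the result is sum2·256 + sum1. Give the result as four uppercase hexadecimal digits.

D37B

Running sums (mod 255):
  after byte 0 (4A): sum1=74, sum2=74
  after byte 1 (8E): sum1=216, sum2=35
  after byte 2 (E2): sum1=187, sum2=222
  after byte 3 (BD): sum1=121, sum2=88
  after byte 4 (02): sum1=123, sum2=211
Checksum = sum2·256 + sum1 = 211·256 + 123 = 54139 = 0xD37B.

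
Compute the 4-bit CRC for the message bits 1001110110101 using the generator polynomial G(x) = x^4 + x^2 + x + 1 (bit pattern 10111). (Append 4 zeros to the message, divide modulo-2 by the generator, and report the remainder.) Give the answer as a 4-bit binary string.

1100

Append 4 zeros: 10011101101010000. Divide by 10111 (XOR where the leading bit is 1):
  pos 0: 10011 XOR 10111 = 00100
  pos 2: 10010 XOR 10111 = 00101
  pos 4: 10111 XOR 10111 = 00000
  pos 10: 10100 XOR 10111 = 00011
Remainder (last 4 bits) = 1100. This is the CRC / FCS.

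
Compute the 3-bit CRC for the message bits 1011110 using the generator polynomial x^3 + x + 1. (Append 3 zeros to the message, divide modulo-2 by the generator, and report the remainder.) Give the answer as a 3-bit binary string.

Append 3 zeros: 1011110000. Divide by 1011 (XOR where the leading bit is 1):
  pos 0: 1011 XOR 1011 = 0000
  pos 4: 1100 XOR 1011 = 0111
  pos 5: 1110 XOR 1011 = 0101
  pos 6: 1010 XOR 1011 = 0001
Remainder (last 3 bits) = 001. This is the CRC / FCS.

001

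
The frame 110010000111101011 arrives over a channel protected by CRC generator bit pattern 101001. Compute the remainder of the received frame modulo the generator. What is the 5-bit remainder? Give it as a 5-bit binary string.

00110

Modulo-2 division of 110010000111101011 by 101001:
  pos 0: 110010 XOR 101001 = 011011
  pos 1: 110110 XOR 101001 = 011111
  pos 2: 111110 XOR 101001 = 010111
  pos 3: 101110 XOR 101001 = 000111
  pos 6: 111111 XOR 101001 = 010110
  pos 7: 101101 XOR 101001 = 000100
  pos 10: 100010 XOR 101001 = 001011
  pos 12: 101111 XOR 101001 = 000110
Remainder = 00110 (nonzero — an error is detected).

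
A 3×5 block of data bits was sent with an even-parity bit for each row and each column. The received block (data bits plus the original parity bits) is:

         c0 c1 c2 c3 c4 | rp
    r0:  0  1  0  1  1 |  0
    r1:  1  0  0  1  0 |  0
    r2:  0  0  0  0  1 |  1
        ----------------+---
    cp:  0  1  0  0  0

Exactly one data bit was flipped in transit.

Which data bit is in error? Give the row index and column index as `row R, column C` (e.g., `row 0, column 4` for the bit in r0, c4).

row 0, column 0

Recompute each row's even parity and compare to rp:
  r0: data parity 1, sent rp 0 → mismatch
  r1: data parity 0, sent rp 0 → ok
  r2: data parity 1, sent rp 1 → ok
Recompute each column's even parity and compare to cp:
  c0: data parity 1, sent cp 0 → mismatch
  c1: data parity 1, sent cp 1 → ok
  c2: data parity 0, sent cp 0 → ok
  c3: data parity 0, sent cp 0 → ok
  c4: data parity 0, sent cp 0 → ok
Exactly one row (r0) and one column (c0) fail → the flipped bit is at their intersection.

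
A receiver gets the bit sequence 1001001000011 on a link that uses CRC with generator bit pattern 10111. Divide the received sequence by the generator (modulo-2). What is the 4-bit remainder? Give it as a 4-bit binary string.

Modulo-2 division of 1001001000011 by 10111:
  pos 0: 10010 XOR 10111 = 00101
  pos 2: 10101 XOR 10111 = 00010
  pos 5: 10000 XOR 10111 = 00111
  pos 7: 11101 XOR 10111 = 01010
  pos 8: 10101 XOR 10111 = 00010
Remainder = 0010 (nonzero — an error is detected).

0010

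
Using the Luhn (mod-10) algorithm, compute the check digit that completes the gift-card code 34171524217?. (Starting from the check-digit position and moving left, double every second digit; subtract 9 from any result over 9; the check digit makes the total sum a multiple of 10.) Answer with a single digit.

6

Partial digits right→left: 7 1 2 4 2 5 1 7 1 4 3
Double every second digit counting from the check-digit position (so the 1st, 3rd, 5th, ... of the partial from the right).
  doubled (with −9 where >9): 5 4 4 2 2 6 → sum 23
  kept as-is: 1 4 5 7 4 → sum 21
Total = 23 + 21 = 44.
Check digit = (10 − (44 mod 10)) mod 10 = 6.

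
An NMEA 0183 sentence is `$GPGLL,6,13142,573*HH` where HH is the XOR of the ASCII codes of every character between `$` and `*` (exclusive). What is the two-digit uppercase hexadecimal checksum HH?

XOR the ASCII codes of the payload characters:
  'G' = 0x47 → acc = 0x47
  'P' = 0x50 → acc = 0x17
  'G' = 0x47 → acc = 0x50
  'L' = 0x4C → acc = 0x1C
  'L' = 0x4C → acc = 0x50
  ',' = 0x2C → acc = 0x7C
  '6' = 0x36 → acc = 0x4A
  ',' = 0x2C → acc = 0x66
  '1' = 0x31 → acc = 0x57
  '3' = 0x33 → acc = 0x64
  '1' = 0x31 → acc = 0x55
  '4' = 0x34 → acc = 0x61
  '2' = 0x32 → acc = 0x53
  ',' = 0x2C → acc = 0x7F
  '5' = 0x35 → acc = 0x4A
  '7' = 0x37 → acc = 0x7D
  '3' = 0x33 → acc = 0x4E
Checksum = 0x4E.

4E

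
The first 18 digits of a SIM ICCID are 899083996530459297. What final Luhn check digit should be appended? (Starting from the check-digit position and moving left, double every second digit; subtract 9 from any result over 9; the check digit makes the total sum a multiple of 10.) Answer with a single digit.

Partial digits right→left: 7 9 2 9 5 4 0 3 5 6 9 9 3 8 0 9 9 8
Double every second digit counting from the check-digit position (so the 1st, 3rd, 5th, ... of the partial from the right).
  doubled (with −9 where >9): 5 4 1 0 1 9 6 0 9 → sum 35
  kept as-is: 9 9 4 3 6 9 8 9 8 → sum 65
Total = 35 + 65 = 100.
Check digit = (10 − (100 mod 10)) mod 10 = 0.

0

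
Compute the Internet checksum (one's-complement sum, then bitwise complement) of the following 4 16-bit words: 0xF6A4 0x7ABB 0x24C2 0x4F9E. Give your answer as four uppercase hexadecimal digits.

1A3F

One's-complement addition (fold any carry out of bit 15 back into bit 0):
  0xF6A4 + 0x7ABB = 0x1715F → wrap carry → 0x7160
  0x7160 + 0x24C2 = 0x09622
  0x9622 + 0x4F9E = 0x0E5C0
One's-complement sum = 0xE5C0.
Checksum = ~0xE5C0 & 0xFFFF = 0x1A3F.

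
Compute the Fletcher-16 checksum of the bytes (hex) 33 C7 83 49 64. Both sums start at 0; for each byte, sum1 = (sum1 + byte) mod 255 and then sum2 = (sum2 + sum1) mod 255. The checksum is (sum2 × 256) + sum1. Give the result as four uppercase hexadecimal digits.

Running sums (mod 255):
  after byte 0 (33): sum1=51, sum2=51
  after byte 1 (C7): sum1=250, sum2=46
  after byte 2 (83): sum1=126, sum2=172
  after byte 3 (49): sum1=199, sum2=116
  after byte 4 (64): sum1=44, sum2=160
Checksum = sum2·256 + sum1 = 160·256 + 44 = 41004 = 0xA02C.

A02C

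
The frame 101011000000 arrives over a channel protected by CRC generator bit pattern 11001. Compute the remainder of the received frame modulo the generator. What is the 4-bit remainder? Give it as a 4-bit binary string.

Modulo-2 division of 101011000000 by 11001:
  pos 0: 10101 XOR 11001 = 01100
  pos 1: 11001 XOR 11001 = 00000
Remainder = 0000 (zero — the frame passes the CRC check).

0000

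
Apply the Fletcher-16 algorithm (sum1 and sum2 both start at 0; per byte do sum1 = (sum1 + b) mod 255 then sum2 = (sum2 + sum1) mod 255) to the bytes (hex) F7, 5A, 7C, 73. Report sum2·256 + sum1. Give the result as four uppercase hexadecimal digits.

5B42

Running sums (mod 255):
  after byte 0 (F7): sum1=247, sum2=247
  after byte 1 (5A): sum1=82, sum2=74
  after byte 2 (7C): sum1=206, sum2=25
  after byte 3 (73): sum1=66, sum2=91
Checksum = sum2·256 + sum1 = 91·256 + 66 = 23362 = 0x5B42.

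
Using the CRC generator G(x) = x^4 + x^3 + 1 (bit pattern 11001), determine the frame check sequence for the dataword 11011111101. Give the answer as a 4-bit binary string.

0111

Append 4 zeros: 110111111010000. Divide by 11001 (XOR where the leading bit is 1):
  pos 0: 11011 XOR 11001 = 00010
  pos 3: 10111 XOR 11001 = 01110
  pos 4: 11101 XOR 11001 = 00100
  pos 6: 10001 XOR 11001 = 01000
  pos 7: 10000 XOR 11001 = 01001
  pos 8: 10010 XOR 11001 = 01011
  pos 9: 10110 XOR 11001 = 01111
  pos 10: 11110 XOR 11001 = 00111
Remainder (last 4 bits) = 0111. This is the CRC / FCS.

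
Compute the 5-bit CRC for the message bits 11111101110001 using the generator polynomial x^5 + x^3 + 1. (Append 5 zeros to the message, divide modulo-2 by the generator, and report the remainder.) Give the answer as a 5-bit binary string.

Append 5 zeros: 1111110111000100000. Divide by 101001 (XOR where the leading bit is 1):
  pos 0: 111111 XOR 101001 = 010110
  pos 1: 101100 XOR 101001 = 000101
  pos 4: 101111 XOR 101001 = 000110
  pos 7: 110000 XOR 101001 = 011001
  pos 8: 110011 XOR 101001 = 011010
  pos 9: 110100 XOR 101001 = 011101
  pos 10: 111010 XOR 101001 = 010011
  pos 11: 100110 XOR 101001 = 001111
  pos 13: 111100 XOR 101001 = 010101
Remainder (last 5 bits) = 10101. This is the CRC / FCS.

10101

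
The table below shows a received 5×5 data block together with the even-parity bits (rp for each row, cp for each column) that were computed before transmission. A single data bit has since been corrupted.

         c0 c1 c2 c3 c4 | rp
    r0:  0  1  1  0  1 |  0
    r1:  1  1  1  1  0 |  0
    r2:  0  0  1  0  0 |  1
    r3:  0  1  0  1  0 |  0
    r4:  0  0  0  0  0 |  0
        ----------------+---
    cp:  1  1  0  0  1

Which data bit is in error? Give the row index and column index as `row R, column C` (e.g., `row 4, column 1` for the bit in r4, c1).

Recompute each row's even parity and compare to rp:
  r0: data parity 1, sent rp 0 → mismatch
  r1: data parity 0, sent rp 0 → ok
  r2: data parity 1, sent rp 1 → ok
  r3: data parity 0, sent rp 0 → ok
  r4: data parity 0, sent rp 0 → ok
Recompute each column's even parity and compare to cp:
  c0: data parity 1, sent cp 1 → ok
  c1: data parity 1, sent cp 1 → ok
  c2: data parity 1, sent cp 0 → mismatch
  c3: data parity 0, sent cp 0 → ok
  c4: data parity 1, sent cp 1 → ok
Exactly one row (r0) and one column (c2) fail → the flipped bit is at their intersection.

row 0, column 2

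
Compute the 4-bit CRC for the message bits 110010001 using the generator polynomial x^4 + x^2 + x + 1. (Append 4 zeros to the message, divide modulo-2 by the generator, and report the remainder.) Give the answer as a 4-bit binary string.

1100

Append 4 zeros: 1100100010000. Divide by 10111 (XOR where the leading bit is 1):
  pos 0: 11001 XOR 10111 = 01110
  pos 1: 11100 XOR 10111 = 01011
  pos 2: 10110 XOR 10111 = 00001
  pos 6: 10100 XOR 10111 = 00011
Remainder (last 4 bits) = 1100. This is the CRC / FCS.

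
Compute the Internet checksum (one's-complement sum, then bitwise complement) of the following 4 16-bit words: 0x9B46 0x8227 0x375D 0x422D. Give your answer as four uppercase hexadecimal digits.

One's-complement addition (fold any carry out of bit 15 back into bit 0):
  0x9B46 + 0x8227 = 0x11D6D → wrap carry → 0x1D6E
  0x1D6E + 0x375D = 0x054CB
  0x54CB + 0x422D = 0x096F8
One's-complement sum = 0x96F8.
Checksum = ~0x96F8 & 0xFFFF = 0x6907.

6907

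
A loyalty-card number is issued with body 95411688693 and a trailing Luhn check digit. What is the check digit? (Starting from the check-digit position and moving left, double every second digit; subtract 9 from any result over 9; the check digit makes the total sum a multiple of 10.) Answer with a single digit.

6

Partial digits right→left: 3 9 6 8 8 6 1 1 4 5 9
Double every second digit counting from the check-digit position (so the 1st, 3rd, 5th, ... of the partial from the right).
  doubled (with −9 where >9): 6 3 7 2 8 9 → sum 35
  kept as-is: 9 8 6 1 5 → sum 29
Total = 35 + 29 = 64.
Check digit = (10 − (64 mod 10)) mod 10 = 6.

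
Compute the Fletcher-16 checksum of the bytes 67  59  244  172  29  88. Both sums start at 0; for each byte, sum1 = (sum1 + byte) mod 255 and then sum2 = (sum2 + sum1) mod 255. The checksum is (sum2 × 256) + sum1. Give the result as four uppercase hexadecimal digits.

Running sums (mod 255):
  after byte 0 (67): sum1=67, sum2=67
  after byte 1 (59): sum1=126, sum2=193
  after byte 2 (244): sum1=115, sum2=53
  after byte 3 (172): sum1=32, sum2=85
  after byte 4 (29): sum1=61, sum2=146
  after byte 5 (88): sum1=149, sum2=40
Checksum = sum2·256 + sum1 = 40·256 + 149 = 10389 = 0x2895.

2895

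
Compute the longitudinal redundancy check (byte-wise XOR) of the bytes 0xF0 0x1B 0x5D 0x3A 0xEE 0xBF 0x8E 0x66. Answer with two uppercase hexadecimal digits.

35

XOR the bytes together:
  start with 0xF0
  0xF0 ⊕ 0x1B = 0xEB
  0xEB ⊕ 0x5D = 0xB6
  0xB6 ⊕ 0x3A = 0x8C
  0x8C ⊕ 0xEE = 0x62
  0x62 ⊕ 0xBF = 0xDD
  0xDD ⊕ 0x8E = 0x53
  0x53 ⊕ 0x66 = 0x35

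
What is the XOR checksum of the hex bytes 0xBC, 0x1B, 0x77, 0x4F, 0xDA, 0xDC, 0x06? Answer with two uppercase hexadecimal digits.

XOR the bytes together:
  start with 0xBC
  0xBC ⊕ 0x1B = 0xA7
  0xA7 ⊕ 0x77 = 0xD0
  0xD0 ⊕ 0x4F = 0x9F
  0x9F ⊕ 0xDA = 0x45
  0x45 ⊕ 0xDC = 0x99
  0x99 ⊕ 0x06 = 0x9F

9F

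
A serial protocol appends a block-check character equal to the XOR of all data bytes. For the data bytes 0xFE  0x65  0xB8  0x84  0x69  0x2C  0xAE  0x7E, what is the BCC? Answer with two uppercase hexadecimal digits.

XOR the bytes together:
  start with 0xFE
  0xFE ⊕ 0x65 = 0x9B
  0x9B ⊕ 0xB8 = 0x23
  0x23 ⊕ 0x84 = 0xA7
  0xA7 ⊕ 0x69 = 0xCE
  0xCE ⊕ 0x2C = 0xE2
  0xE2 ⊕ 0xAE = 0x4C
  0x4C ⊕ 0x7E = 0x32

32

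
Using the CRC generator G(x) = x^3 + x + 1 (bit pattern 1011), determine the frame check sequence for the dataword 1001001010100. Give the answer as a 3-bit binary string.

Append 3 zeros: 1001001010100000. Divide by 1011 (XOR where the leading bit is 1):
  pos 0: 1001 XOR 1011 = 0010
  pos 2: 1000 XOR 1011 = 0011
  pos 4: 1110 XOR 1011 = 0101
  pos 5: 1011 XOR 1011 = 0000
  pos 10: 1000 XOR 1011 = 0011
  pos 12: 1100 XOR 1011 = 0111
Remainder (last 3 bits) = 111. This is the CRC / FCS.

111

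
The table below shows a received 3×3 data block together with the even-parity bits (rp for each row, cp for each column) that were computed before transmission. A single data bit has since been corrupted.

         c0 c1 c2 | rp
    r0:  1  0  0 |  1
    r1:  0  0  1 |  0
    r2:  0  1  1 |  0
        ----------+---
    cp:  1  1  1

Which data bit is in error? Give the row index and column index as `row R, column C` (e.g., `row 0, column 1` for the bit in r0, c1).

row 1, column 2

Recompute each row's even parity and compare to rp:
  r0: data parity 1, sent rp 1 → ok
  r1: data parity 1, sent rp 0 → mismatch
  r2: data parity 0, sent rp 0 → ok
Recompute each column's even parity and compare to cp:
  c0: data parity 1, sent cp 1 → ok
  c1: data parity 1, sent cp 1 → ok
  c2: data parity 0, sent cp 1 → mismatch
Exactly one row (r1) and one column (c2) fail → the flipped bit is at their intersection.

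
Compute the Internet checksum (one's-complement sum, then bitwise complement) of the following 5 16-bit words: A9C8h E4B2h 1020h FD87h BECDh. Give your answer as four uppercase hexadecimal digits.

A50E

One's-complement addition (fold any carry out of bit 15 back into bit 0):
  0xA9C8 + 0xE4B2 = 0x18E7A → wrap carry → 0x8E7B
  0x8E7B + 0x1020 = 0x09E9B
  0x9E9B + 0xFD87 = 0x19C22 → wrap carry → 0x9C23
  0x9C23 + 0xBECD = 0x15AF0 → wrap carry → 0x5AF1
One's-complement sum = 0x5AF1.
Checksum = ~0x5AF1 & 0xFFFF = 0xA50E.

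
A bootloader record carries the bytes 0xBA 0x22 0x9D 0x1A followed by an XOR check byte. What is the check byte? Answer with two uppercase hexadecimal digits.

XOR the bytes together:
  start with 0xBA
  0xBA ⊕ 0x22 = 0x98
  0x98 ⊕ 0x9D = 0x05
  0x05 ⊕ 0x1A = 0x1F

1F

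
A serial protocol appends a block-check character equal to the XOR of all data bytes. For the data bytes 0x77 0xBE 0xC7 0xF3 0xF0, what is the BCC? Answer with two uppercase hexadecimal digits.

0D

XOR the bytes together:
  start with 0x77
  0x77 ⊕ 0xBE = 0xC9
  0xC9 ⊕ 0xC7 = 0x0E
  0x0E ⊕ 0xF3 = 0xFD
  0xFD ⊕ 0xF0 = 0x0D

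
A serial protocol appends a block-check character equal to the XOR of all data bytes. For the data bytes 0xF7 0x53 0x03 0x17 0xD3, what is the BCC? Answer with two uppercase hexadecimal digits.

XOR the bytes together:
  start with 0xF7
  0xF7 ⊕ 0x53 = 0xA4
  0xA4 ⊕ 0x03 = 0xA7
  0xA7 ⊕ 0x17 = 0xB0
  0xB0 ⊕ 0xD3 = 0x63

63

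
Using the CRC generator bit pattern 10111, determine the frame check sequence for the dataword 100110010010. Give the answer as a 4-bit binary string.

Append 4 zeros: 1001100100100000. Divide by 10111 (XOR where the leading bit is 1):
  pos 0: 10011 XOR 10111 = 00100
  pos 2: 10000 XOR 10111 = 00111
  pos 4: 11110 XOR 10111 = 01001
  pos 5: 10010 XOR 10111 = 00101
  pos 7: 10110 XOR 10111 = 00001
  pos 11: 10000 XOR 10111 = 00111
Remainder (last 4 bits) = 0111. This is the CRC / FCS.

0111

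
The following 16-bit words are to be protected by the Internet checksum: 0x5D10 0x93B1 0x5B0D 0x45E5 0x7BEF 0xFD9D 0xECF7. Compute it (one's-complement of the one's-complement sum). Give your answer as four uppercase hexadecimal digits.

07C6

One's-complement addition (fold any carry out of bit 15 back into bit 0):
  0x5D10 + 0x93B1 = 0x0F0C1
  0xF0C1 + 0x5B0D = 0x14BCE → wrap carry → 0x4BCF
  0x4BCF + 0x45E5 = 0x091B4
  0x91B4 + 0x7BEF = 0x10DA3 → wrap carry → 0x0DA4
  0x0DA4 + 0xFD9D = 0x10B41 → wrap carry → 0x0B42
  0x0B42 + 0xECF7 = 0x0F839
One's-complement sum = 0xF839.
Checksum = ~0xF839 & 0xFFFF = 0x07C6.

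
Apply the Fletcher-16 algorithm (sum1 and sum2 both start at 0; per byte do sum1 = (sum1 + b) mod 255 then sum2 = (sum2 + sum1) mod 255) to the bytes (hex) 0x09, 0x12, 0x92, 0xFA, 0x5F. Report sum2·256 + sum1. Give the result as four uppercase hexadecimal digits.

8208

Running sums (mod 255):
  after byte 0 (0x09): sum1=9, sum2=9
  after byte 1 (0x12): sum1=27, sum2=36
  after byte 2 (0x92): sum1=173, sum2=209
  after byte 3 (0xFA): sum1=168, sum2=122
  after byte 4 (0x5F): sum1=8, sum2=130
Checksum = sum2·256 + sum1 = 130·256 + 8 = 33288 = 0x8208.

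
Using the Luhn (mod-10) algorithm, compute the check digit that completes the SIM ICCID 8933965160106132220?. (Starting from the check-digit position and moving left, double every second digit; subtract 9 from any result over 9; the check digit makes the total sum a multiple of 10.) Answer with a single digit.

Partial digits right→left: 0 2 2 2 3 1 6 0 1 0 6 1 5 6 9 3 3 9 8
Double every second digit counting from the check-digit position (so the 1st, 3rd, 5th, ... of the partial from the right).
  doubled (with −9 where >9): 0 4 6 3 2 3 1 9 6 7 → sum 41
  kept as-is: 2 2 1 0 0 1 6 3 9 → sum 24
Total = 41 + 24 = 65.
Check digit = (10 − (65 mod 10)) mod 10 = 5.

5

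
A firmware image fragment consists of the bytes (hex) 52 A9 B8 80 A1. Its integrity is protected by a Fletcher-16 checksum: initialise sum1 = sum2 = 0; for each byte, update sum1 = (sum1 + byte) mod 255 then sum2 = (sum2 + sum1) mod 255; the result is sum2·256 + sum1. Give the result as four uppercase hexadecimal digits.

0FD6

Running sums (mod 255):
  after byte 0 (52): sum1=82, sum2=82
  after byte 1 (A9): sum1=251, sum2=78
  after byte 2 (B8): sum1=180, sum2=3
  after byte 3 (80): sum1=53, sum2=56
  after byte 4 (A1): sum1=214, sum2=15
Checksum = sum2·256 + sum1 = 15·256 + 214 = 4054 = 0x0FD6.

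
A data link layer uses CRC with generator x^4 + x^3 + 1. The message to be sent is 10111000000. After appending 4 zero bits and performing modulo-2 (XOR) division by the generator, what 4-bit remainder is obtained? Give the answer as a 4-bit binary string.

1000

Append 4 zeros: 101110000000000. Divide by 11001 (XOR where the leading bit is 1):
  pos 0: 10111 XOR 11001 = 01110
  pos 1: 11100 XOR 11001 = 00101
  pos 3: 10100 XOR 11001 = 01101
  pos 4: 11010 XOR 11001 = 00011
  pos 7: 11000 XOR 11001 = 00001
Remainder (last 4 bits) = 1000. This is the CRC / FCS.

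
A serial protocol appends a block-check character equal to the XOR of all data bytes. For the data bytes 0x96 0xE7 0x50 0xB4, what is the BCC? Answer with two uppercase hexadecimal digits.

XOR the bytes together:
  start with 0x96
  0x96 ⊕ 0xE7 = 0x71
  0x71 ⊕ 0x50 = 0x21
  0x21 ⊕ 0xB4 = 0x95

95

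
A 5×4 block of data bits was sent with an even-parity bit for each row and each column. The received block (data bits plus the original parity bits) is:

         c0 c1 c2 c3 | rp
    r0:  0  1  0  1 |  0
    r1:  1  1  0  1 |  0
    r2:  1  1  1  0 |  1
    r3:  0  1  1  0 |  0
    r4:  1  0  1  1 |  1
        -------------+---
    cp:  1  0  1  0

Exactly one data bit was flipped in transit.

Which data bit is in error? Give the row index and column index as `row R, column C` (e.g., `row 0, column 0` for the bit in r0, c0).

row 1, column 3

Recompute each row's even parity and compare to rp:
  r0: data parity 0, sent rp 0 → ok
  r1: data parity 1, sent rp 0 → mismatch
  r2: data parity 1, sent rp 1 → ok
  r3: data parity 0, sent rp 0 → ok
  r4: data parity 1, sent rp 1 → ok
Recompute each column's even parity and compare to cp:
  c0: data parity 1, sent cp 1 → ok
  c1: data parity 0, sent cp 0 → ok
  c2: data parity 1, sent cp 1 → ok
  c3: data parity 1, sent cp 0 → mismatch
Exactly one row (r1) and one column (c3) fail → the flipped bit is at their intersection.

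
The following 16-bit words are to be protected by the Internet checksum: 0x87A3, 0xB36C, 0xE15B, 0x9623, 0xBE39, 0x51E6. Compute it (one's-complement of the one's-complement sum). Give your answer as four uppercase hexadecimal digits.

One's-complement addition (fold any carry out of bit 15 back into bit 0):
  0x87A3 + 0xB36C = 0x13B0F → wrap carry → 0x3B10
  0x3B10 + 0xE15B = 0x11C6B → wrap carry → 0x1C6C
  0x1C6C + 0x9623 = 0x0B28F
  0xB28F + 0xBE39 = 0x170C8 → wrap carry → 0x70C9
  0x70C9 + 0x51E6 = 0x0C2AF
One's-complement sum = 0xC2AF.
Checksum = ~0xC2AF & 0xFFFF = 0x3D50.

3D50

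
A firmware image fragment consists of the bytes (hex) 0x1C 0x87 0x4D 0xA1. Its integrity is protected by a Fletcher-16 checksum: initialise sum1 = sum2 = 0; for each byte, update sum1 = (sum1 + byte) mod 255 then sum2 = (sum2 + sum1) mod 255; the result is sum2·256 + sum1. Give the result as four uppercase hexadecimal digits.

4392

Running sums (mod 255):
  after byte 0 (0x1C): sum1=28, sum2=28
  after byte 1 (0x87): sum1=163, sum2=191
  after byte 2 (0x4D): sum1=240, sum2=176
  after byte 3 (0xA1): sum1=146, sum2=67
Checksum = sum2·256 + sum1 = 67·256 + 146 = 17298 = 0x4392.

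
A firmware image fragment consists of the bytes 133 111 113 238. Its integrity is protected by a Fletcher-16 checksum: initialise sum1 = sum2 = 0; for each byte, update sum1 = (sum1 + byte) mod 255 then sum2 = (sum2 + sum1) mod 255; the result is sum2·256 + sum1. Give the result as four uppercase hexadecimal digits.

3655

Running sums (mod 255):
  after byte 0 (133): sum1=133, sum2=133
  after byte 1 (111): sum1=244, sum2=122
  after byte 2 (113): sum1=102, sum2=224
  after byte 3 (238): sum1=85, sum2=54
Checksum = sum2·256 + sum1 = 54·256 + 85 = 13909 = 0x3655.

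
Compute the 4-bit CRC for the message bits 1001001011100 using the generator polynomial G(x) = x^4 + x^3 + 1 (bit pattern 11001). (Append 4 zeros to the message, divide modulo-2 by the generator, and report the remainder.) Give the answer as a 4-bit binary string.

1000

Append 4 zeros: 10010010111000000. Divide by 11001 (XOR where the leading bit is 1):
  pos 0: 10010 XOR 11001 = 01011
  pos 1: 10110 XOR 11001 = 01111
  pos 2: 11111 XOR 11001 = 00110
  pos 4: 11001 XOR 11001 = 00000
  pos 9: 11000 XOR 11001 = 00001
Remainder (last 4 bits) = 1000. This is the CRC / FCS.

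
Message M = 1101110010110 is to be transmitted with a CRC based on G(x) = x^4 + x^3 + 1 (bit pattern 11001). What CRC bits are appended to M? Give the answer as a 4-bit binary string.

Append 4 zeros: 11011100101100000. Divide by 11001 (XOR where the leading bit is 1):
  pos 0: 11011 XOR 11001 = 00010
  pos 3: 10100 XOR 11001 = 01101
  pos 4: 11011 XOR 11001 = 00010
  pos 7: 10011 XOR 11001 = 01010
  pos 8: 10100 XOR 11001 = 01101
  pos 9: 11010 XOR 11001 = 00011
  pos 12: 11000 XOR 11001 = 00001
Remainder (last 4 bits) = 0001. This is the CRC / FCS.

0001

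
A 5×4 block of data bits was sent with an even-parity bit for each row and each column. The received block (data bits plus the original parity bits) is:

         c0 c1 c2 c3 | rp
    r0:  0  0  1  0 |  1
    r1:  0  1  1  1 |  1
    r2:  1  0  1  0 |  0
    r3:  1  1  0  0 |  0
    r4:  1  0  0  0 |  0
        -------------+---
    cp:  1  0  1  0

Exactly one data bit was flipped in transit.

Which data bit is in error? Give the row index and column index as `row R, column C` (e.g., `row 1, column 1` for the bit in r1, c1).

row 4, column 3

Recompute each row's even parity and compare to rp:
  r0: data parity 1, sent rp 1 → ok
  r1: data parity 1, sent rp 1 → ok
  r2: data parity 0, sent rp 0 → ok
  r3: data parity 0, sent rp 0 → ok
  r4: data parity 1, sent rp 0 → mismatch
Recompute each column's even parity and compare to cp:
  c0: data parity 1, sent cp 1 → ok
  c1: data parity 0, sent cp 0 → ok
  c2: data parity 1, sent cp 1 → ok
  c3: data parity 1, sent cp 0 → mismatch
Exactly one row (r4) and one column (c3) fail → the flipped bit is at their intersection.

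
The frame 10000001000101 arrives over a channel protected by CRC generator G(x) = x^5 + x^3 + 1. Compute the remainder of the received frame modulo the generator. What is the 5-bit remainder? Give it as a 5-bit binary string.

Modulo-2 division of 10000001000101 by 101001:
  pos 0: 100000 XOR 101001 = 001001
  pos 2: 100101 XOR 101001 = 001100
  pos 4: 110000 XOR 101001 = 011001
  pos 5: 110010 XOR 101001 = 011011
  pos 6: 110111 XOR 101001 = 011110
  pos 7: 111100 XOR 101001 = 010101
  pos 8: 101011 XOR 101001 = 000010
Remainder = 00010 (nonzero — an error is detected).

00010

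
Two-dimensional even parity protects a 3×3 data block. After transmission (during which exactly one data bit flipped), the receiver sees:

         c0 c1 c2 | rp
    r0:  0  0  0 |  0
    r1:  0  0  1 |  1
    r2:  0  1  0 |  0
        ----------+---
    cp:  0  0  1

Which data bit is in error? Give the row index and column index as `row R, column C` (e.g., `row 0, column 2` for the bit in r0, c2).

row 2, column 1

Recompute each row's even parity and compare to rp:
  r0: data parity 0, sent rp 0 → ok
  r1: data parity 1, sent rp 1 → ok
  r2: data parity 1, sent rp 0 → mismatch
Recompute each column's even parity and compare to cp:
  c0: data parity 0, sent cp 0 → ok
  c1: data parity 1, sent cp 0 → mismatch
  c2: data parity 1, sent cp 1 → ok
Exactly one row (r2) and one column (c1) fail → the flipped bit is at their intersection.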